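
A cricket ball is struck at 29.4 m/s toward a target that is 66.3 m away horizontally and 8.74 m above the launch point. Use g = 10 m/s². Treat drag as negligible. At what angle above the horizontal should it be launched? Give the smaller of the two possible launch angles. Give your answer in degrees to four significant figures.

Trajectory: y = x tanθ − g x² (1 + tan²θ)/(2v₀²). With x = 66.3, y = 8.74, v₀ = 29.4, g = 10.0:
25.43 tan²θ − 66.3 tanθ + (34.17) = 0.
tanθ = [66.3 ± √(66.3² − 4 × 25.43 × (34.17))] / (2 × 25.43) = (66.3 ± 30.34) / 50.85, giving tanθ = 0.7071 or 1.900.
θ = 35.26° or 62.25°; the smaller is 35.26°.

35.26°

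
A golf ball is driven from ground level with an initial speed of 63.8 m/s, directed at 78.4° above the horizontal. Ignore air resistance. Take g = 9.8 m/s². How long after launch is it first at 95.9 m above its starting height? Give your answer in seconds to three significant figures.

Components: vₓ = 63.80 cos 78.4° = 12.83 m/s, v_y0 = 63.80 sin 78.4° = 62.50 m/s.
Height y(t) = 62.50 t − 4.900 t² = 95.9 gives 4.900 t² − 62.50 t + 95.9 = 0.
t = [62.50 ± √(62.50² − 2·9.80·95.9)] / 9.80 = (62.50 ± 45.01) / 9.80, so t = 1.784 s or t = 10.97 s.
The first (ascending) time is 1.784 s.

1.78 s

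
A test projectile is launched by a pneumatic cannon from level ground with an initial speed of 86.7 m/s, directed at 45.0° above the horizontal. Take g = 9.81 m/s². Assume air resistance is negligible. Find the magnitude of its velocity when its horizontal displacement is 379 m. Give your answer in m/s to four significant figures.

Resolve: vₓ = 86.70 cos 45.0° = 61.31 m/s and v_y0 = 86.70 sin 45.0° = 61.31 m/s.
Time to reach x = 379 m: t = x/vₓ = 379/61.31 = 6.182 s.
Vertical velocity there: v_y = v_y0 − g t = 61.31 − 9.81 × 6.182 = 0.6599 m/s.
Speed: √(vₓ² + v_y²) = √(61.31² + 0.6599²) = 61.31 m/s.

61.31 m/s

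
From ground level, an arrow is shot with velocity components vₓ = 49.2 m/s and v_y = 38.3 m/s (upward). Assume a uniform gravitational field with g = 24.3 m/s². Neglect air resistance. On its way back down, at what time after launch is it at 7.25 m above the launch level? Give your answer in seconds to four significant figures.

Height y(t) = 38.30 t − 12.15 t² = 7.25 gives 12.15 t² − 38.30 t + 7.25 = 0.
t = [38.30 ± √(38.30² − 2·24.3·7.25)] / 24.3 = (38.30 ± 33.38) / 24.3, so t = 0.2023 s or t = 2.950 s.
The descending-branch root is 2.950 s.

2.950 s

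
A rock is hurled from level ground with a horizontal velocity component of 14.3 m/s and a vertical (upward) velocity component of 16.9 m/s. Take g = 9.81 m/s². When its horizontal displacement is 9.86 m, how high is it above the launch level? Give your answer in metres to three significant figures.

9.32 m

At x = 9.86 m, t = x/vₓ = 9.86/14.30 = 0.6895 s.
Height: y = v_y0 t − ½ g t² = 16.90 × 0.6895 − 4.905 × 0.6895² = 11.65 − 2.332 = 9.321 m.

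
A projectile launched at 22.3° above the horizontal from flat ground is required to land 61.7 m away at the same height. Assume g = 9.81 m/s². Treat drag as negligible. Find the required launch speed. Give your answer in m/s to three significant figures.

On level ground R = v₀² sin 2θ / g ⇒ v₀ = √(gR / sin 2θ).
v₀ = √(9.81 × 61.7 / sin 44.60°) = √(605.3 / 0.7022) = √862.03 = 29.36 m/s.

29.4 m/s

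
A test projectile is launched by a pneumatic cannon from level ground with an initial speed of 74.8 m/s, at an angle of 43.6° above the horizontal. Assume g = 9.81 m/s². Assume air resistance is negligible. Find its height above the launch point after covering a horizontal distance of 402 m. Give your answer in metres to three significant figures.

Horizontal component vₓ = 74.80 cos 43.6° = 54.17 m/s; vertical v_y0 = 74.80 sin 43.6° = 51.58 m/s.
Time to reach x = 402 m: t = x/vₓ = 402/54.17 = 7.421 s.
Height: y = v_y0 t − ½ g t² = 51.58 × 7.421 − 4.905 × 7.421² = 382.8 − 270.1 = 112.7 m.

113 m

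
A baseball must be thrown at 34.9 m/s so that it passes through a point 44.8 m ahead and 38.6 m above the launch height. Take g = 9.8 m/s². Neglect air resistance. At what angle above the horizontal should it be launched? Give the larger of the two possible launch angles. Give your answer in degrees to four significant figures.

76.48°

Trajectory: y = x tanθ − g x² (1 + tan²θ)/(2v₀²). With x = 44.8, y = 38.6, v₀ = 34.9, g = 9.80:
8.074 tan²θ − 44.8 tanθ + (46.67) = 0.
tanθ = [44.8 ± √(44.8² − 4 × 8.074 × (46.67))] / (2 × 8.074) = (44.8 ± 22.35) / 16.15, giving tanθ = 1.390 or 4.158.
θ = 54.27° or 76.48°; the larger is 76.48°.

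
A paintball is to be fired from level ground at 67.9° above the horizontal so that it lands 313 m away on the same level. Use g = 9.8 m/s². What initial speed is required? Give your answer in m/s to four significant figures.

Level-ground range: R = v₀² sin(2θ)/g, so v₀ = √(gR / sin 2θ).
v₀ = √(9.80 × 313 / sin 135.8°) = √(3067 / 0.6972) = √4399.8 = 66.33 m/s.

66.33 m/s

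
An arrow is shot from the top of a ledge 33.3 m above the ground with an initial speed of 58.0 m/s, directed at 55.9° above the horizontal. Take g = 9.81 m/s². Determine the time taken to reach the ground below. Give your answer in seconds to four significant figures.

10.44 s

Horizontal component vₓ = 58.00 cos 55.9° = 32.52 m/s; vertical v_y0 = 58.00 sin 55.9° = 48.03 m/s.
The projectile lands when y = 33.3 + (48.03) t − ½·9.81·t² = 0. Positive root: t = (48.03 + √(48.03² + 2·9.81·33.3)) / 9.81 = (48.03 + 54.41) / 9.81 = 10.44 s.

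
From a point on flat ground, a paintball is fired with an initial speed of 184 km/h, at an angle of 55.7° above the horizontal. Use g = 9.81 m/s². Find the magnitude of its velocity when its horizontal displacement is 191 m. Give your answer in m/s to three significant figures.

Convert: 184 km/h = 184/3.6 = 51.11 m/s.
Resolve: vₓ = 51.11 cos 55.7° = 28.80 m/s and v_y0 = 51.11 sin 55.7° = 42.22 m/s.
Time to reach x = 191 m: t = x/vₓ = 191/28.80 = 6.631 s.
Vertical velocity there: v_y = v_y0 − g t = 42.22 − 9.81 × 6.631 = −22.83 m/s.
Speed: √(vₓ² + v_y²) = √(28.80² + 22.83²) = 36.75 m/s.

36.8 m/s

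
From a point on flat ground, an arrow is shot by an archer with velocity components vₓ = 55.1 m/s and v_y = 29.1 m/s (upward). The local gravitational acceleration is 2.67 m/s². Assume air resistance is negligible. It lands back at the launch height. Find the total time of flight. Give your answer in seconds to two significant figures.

Landing at launch height ⇒ T = 2 v_y0 / g = 2 × 29.10 / 2.67 = 21.80 s.

22 s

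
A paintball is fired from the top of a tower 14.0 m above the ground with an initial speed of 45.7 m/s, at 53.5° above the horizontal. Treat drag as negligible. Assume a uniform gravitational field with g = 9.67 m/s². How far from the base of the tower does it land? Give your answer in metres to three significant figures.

vₓ = 45.70 cos 53.5° = 27.18 m/s; v_y0 = 45.70 sin 53.5° = 36.74 m/s.
Vertical motion (up positive, ground at y = 0): 4.835 t² − (36.74) t − 14.0 = 0, so t = (36.74 + √(36.74² + 2·9.67·14.0)) / 9.67 = (36.74 + 40.25) / 9.67 = 7.962 s.
Horizontal distance: R = vₓ t = 27.18 × 7.962 = 216.4 m.

216 m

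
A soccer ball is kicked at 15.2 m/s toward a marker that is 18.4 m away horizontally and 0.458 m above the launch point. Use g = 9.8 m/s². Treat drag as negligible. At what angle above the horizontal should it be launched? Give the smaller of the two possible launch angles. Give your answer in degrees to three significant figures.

Trajectory: y = x tanθ − g x² (1 + tan²θ)/(2v₀²). With x = 18.4, y = 0.458, v₀ = 15.2, g = 9.80:
7.180 tan²θ − 18.4 tanθ + (7.638) = 0.
tanθ = [18.4 ± √(18.4² − 4 × 7.180 × (7.638))] / (2 × 7.180) = (18.4 ± 10.92) / 14.36, giving tanθ = 0.5211 or 2.041.
θ = 27.52° or 63.90°; the smaller is 27.52°.

27.5°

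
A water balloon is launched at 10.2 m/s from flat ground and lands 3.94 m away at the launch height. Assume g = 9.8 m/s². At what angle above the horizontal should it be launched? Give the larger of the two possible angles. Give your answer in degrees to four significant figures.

79.11°

From R = (v₀²/g) sin 2θ: sin 2θ = 9.80 × 3.94 / 104.04 = 0.3711.
2θ = 21.79° or 180° − 21.79° = 158.2°, so θ = 10.89° or 79.11°.
The larger angle is 79.11°.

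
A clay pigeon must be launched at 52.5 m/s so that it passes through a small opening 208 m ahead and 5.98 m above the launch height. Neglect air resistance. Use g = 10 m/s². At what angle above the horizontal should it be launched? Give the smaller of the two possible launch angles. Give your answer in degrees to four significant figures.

26.59°

Trajectory: y = x tanθ − g x² (1 + tan²θ)/(2v₀²). With x = 208, y = 5.98, v₀ = 52.5, g = 10.0:
78.48 tan²θ − 208 tanθ + (84.46) = 0.
tanθ = [208 ± √(208² − 4 × 78.48 × (84.46))] / (2 × 78.48) = (208 ± 129.4) / 157.0, giving tanθ = 0.5007 or 2.150.
θ = 26.59° or 65.05°; the smaller is 26.59°.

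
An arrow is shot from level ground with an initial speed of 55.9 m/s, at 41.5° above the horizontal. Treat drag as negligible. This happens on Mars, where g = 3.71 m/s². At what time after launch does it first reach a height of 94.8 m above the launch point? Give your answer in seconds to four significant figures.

3.014 s

vₓ = 55.90 cos 41.5° = 41.87 m/s; v_y0 = 55.90 sin 41.5° = 37.04 m/s.
Set y = v_y0 t − ½ g t² = 94.8: 1.855 t² − 37.04 t + 94.8 = 0.
Quadratic formula: t = (37.04 ± √668.58) / 3.71 = (37.04 ± 25.86) / 3.71 → t = 3.014 s or 16.95 s.
The first (ascending) time is 3.014 s.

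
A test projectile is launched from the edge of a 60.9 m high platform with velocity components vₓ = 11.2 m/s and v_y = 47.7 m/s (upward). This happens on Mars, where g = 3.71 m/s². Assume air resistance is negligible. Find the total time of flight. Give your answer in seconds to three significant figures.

Vertical motion (up positive, ground at y = 0): 1.855 t² − (47.70) t − 60.9 = 0, so t = (47.70 + √(47.70² + 2·3.71·60.9)) / 3.71 = (47.70 + 52.22) / 3.71 = 26.93 s.

26.9 s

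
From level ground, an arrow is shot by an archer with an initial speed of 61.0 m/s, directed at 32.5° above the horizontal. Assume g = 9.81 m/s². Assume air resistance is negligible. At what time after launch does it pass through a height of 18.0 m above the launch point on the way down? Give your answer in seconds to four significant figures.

Components: vₓ = 61.00 cos 32.5° = 51.45 m/s, v_y0 = 61.00 sin 32.5° = 32.78 m/s.
Set y = v_y0 t − ½ g t² = 18.0: 4.905 t² − 32.78 t + 18.0 = 0.
Quadratic formula: t = (32.78 ± √721.06) / 9.81 = (32.78 ± 26.85) / 9.81 → t = 0.6037 s or 6.078 s.
The descending-branch root is 6.078 s.

6.078 s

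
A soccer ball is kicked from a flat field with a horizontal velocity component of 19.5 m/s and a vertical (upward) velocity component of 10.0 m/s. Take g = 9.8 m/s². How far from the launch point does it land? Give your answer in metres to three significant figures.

39.8 m

Flight time T = 2 v_y0 / g = 2.041 s.
Range: R = vₓ T = 19.50 × 2.041 = 39.80 m.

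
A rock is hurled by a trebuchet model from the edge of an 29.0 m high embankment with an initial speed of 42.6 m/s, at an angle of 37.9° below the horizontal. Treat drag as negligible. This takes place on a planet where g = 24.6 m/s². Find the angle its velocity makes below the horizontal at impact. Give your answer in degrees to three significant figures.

53.8°

Horizontal component vₓ = 42.60 cos 37.9° = 33.61 m/s; vertical v_y0 = −26.17 m/s (downward).
Vertical motion (up positive, ground at y = 0): 12.30 t² − (−26.17) t − 29.0 = 0, so t = (−26.17 + √(26.17² + 2·24.6·29.0)) / 24.6 = (−26.17 + 45.95) / 24.6 = 0.8042 s.
At impact: v_y = v_y0 − g t = −45.95 m/s; vₓ = 33.61 m/s.
Angle below horizontal: arctan(|v_y|/vₓ) = arctan(45.95/33.61) = 53.81°.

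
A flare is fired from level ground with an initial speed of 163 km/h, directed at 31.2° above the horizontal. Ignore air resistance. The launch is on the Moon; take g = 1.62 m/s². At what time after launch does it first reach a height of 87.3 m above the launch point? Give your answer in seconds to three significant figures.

4.39 s

Convert: 163 km/h = 163/3.6 = 45.28 m/s.
vₓ = 45.28 cos 31.2° = 38.73 m/s; v_y0 = 45.28 sin 31.2° = 23.46 m/s.
Height y(t) = 23.46 t − 0.8100 t² = 87.3 gives 0.8100 t² − 23.46 t + 87.3 = 0.
Quadratic formula: t = (23.46 ± √267.29) / 1.62 = (23.46 ± 16.35) / 1.62 → t = 4.386 s or 24.57 s.
The first (ascending) time is 4.386 s.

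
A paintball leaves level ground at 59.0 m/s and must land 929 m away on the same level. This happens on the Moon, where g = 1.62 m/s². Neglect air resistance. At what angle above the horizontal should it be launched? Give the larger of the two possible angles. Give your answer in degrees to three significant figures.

77.2°

Level-ground range R = v₀² sin(2θ)/g ⇒ sin(2θ) = gR/v₀² = 1.62 × 929 / 59.0² = 0.4323.
2θ = 25.62° or 180° − 25.62° = 154.4°, so θ = 12.81° or 77.19°.
The larger angle is 77.19°.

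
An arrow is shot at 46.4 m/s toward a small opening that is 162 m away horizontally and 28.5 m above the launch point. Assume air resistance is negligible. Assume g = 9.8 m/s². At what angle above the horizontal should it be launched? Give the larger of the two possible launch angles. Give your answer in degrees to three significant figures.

62.9°

Trajectory: y = x tanθ − g x² (1 + tan²θ)/(2v₀²). With x = 162, y = 28.5, v₀ = 46.4, g = 9.80:
59.73 tan²θ − 162 tanθ + (88.23) = 0.
tanθ = [162 ± √(162² − 4 × 59.73 × (88.23))] / (2 × 59.73) = (162 ± 71.86) / 119.5, giving tanθ = 0.7545 or 1.958.
θ = 37.04° or 62.94°; the larger is 62.94°.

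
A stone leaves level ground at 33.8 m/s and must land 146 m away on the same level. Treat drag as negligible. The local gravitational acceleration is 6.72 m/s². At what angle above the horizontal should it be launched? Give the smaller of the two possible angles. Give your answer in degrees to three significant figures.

29.6°

From R = (v₀²/g) sin 2θ: sin 2θ = 6.72 × 146 / 1142.4 = 0.8588.
2θ = 59.18° or 180° − 59.18° = 120.8°, so θ = 29.59° or 60.41°.
The smaller angle is 29.59°.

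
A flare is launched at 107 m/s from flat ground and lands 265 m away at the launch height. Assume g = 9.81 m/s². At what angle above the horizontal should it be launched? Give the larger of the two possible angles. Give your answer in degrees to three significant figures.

Level-ground range R = v₀² sin(2θ)/g ⇒ sin(2θ) = gR/v₀² = 9.81 × 265 / 107² = 0.2271.
2θ = 13.12° or 180° − 13.12° = 166.9°, so θ = 6.562° or 83.44°.
The larger angle is 83.44°.

83.4°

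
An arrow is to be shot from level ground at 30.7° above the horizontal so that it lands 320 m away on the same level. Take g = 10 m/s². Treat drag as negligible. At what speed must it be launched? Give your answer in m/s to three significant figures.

Level-ground range: R = v₀² sin(2θ)/g, so v₀ = √(gR / sin 2θ).
v₀ = √(10.0 × 320 / sin 61.40°) = √(3200 / 0.8780) = √3644.7 = 60.37 m/s.

60.4 m/s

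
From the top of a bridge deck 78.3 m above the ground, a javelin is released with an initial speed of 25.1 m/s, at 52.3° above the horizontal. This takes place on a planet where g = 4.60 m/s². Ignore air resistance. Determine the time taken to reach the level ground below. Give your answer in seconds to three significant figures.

11.6 s

Resolve: vₓ = 25.10 cos 52.3° = 15.35 m/s and v_y0 = 25.10 sin 52.3° = 19.86 m/s.
With up positive and y = 0 at the ground: y(t) = 78.3 + (19.86) t − 2.300 t². Setting y = 0 and taking the positive root: t = [19.86 + √(19.86² + 2·4.60·78.3)] / 4.60 = (19.86 + 33.39) / 4.60 = 11.58 s.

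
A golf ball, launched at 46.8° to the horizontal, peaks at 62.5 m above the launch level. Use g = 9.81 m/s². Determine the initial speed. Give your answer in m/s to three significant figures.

At the peak v_y = 0, so v_y0 = √(2gH) = √(2 × 9.81 × 62.5) = 35.02 m/s.
v_y0 = v₀ sin θ ⇒ v₀ = 35.02 / sin 46.8° = 48.04 m/s.

48.0 m/s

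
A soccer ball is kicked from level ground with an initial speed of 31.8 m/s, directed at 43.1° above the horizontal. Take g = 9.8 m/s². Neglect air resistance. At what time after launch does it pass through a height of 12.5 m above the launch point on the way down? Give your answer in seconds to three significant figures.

Horizontal component vₓ = 31.80 cos 43.1° = 23.22 m/s; vertical v_y0 = 31.80 sin 43.1° = 21.73 m/s.
Require v_y0 t − ½ g t² = 12.5, i.e. 4.900 t² − 21.73 t + 12.5 = 0.
Quadratic formula: t = (21.73 ± √227.11) / 9.80 = (21.73 ± 15.07) / 9.80 → t = 0.6794 s or 3.755 s.
The descending-branch root is 3.755 s.

3.75 s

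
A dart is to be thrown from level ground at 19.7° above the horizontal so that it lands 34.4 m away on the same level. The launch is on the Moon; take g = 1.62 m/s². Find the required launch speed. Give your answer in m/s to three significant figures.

9.37 m/s

From R = (v₀² / g) sin 2θ: v₀ = √(gR / sin 2θ).
v₀ = √(1.62 × 34.4 / sin 39.40°) = √(55.73 / 0.6347) = √87.798 = 9.370 m/s.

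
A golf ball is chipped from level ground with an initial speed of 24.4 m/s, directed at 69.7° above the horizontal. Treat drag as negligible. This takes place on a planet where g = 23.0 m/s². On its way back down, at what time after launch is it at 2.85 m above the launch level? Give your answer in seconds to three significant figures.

Resolve: vₓ = 24.40 cos 69.7° = 8.465 m/s and v_y0 = 24.40 sin 69.7° = 22.88 m/s.
Height y(t) = 22.88 t − 11.50 t² = 2.85 gives 11.50 t² − 22.88 t + 2.85 = 0.
Quadratic formula: t = (22.88 ± √392.60) / 23.0 = (22.88 ± 19.81) / 23.0 → t = 0.1335 s or 1.856 s.
The descending-branch root is 1.856 s.

1.86 s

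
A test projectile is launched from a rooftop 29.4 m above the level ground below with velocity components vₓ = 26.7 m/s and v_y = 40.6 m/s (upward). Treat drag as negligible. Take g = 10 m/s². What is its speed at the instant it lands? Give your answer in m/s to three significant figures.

With up positive and y = 0 at the ground: y(t) = 29.4 + (40.60) t − 5.000 t². Setting y = 0 and taking the positive root: t = [40.60 + √(40.60² + 2·10.0·29.4)] / 10.0 = (40.60 + 47.29) / 10.0 = 8.789 s.
Vertical velocity at impact: v_y = v_y0 − g t = 40.60 − 10.0 × 8.789 = −47.29 m/s.
Speed: |v| = √(vₓ² + v_y²) = √(26.70² + 47.29²) = 54.31 m/s.

54.3 m/s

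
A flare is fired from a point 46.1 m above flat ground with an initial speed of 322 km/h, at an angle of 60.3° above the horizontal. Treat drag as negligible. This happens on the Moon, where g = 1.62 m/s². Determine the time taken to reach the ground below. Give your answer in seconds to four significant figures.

Convert: 322 km/h = 322/3.6 = 89.44 m/s.
Resolve: vₓ = 89.44 cos 60.3° = 44.32 m/s and v_y0 = 89.44 sin 60.3° = 77.69 m/s.
Vertical motion (up positive, ground at y = 0): 0.8100 t² − (77.69) t − 46.1 = 0, so t = (77.69 + √(77.69² + 2·1.62·46.1)) / 1.62 = (77.69 + 78.65) / 1.62 = 96.51 s.

96.51 s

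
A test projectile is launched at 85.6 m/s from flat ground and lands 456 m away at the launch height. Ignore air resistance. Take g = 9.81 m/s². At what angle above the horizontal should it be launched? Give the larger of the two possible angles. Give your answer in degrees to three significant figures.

From R = (v₀²/g) sin 2θ: sin 2θ = 9.81 × 456 / 7327.4 = 0.6105.
2θ = 37.63° or 180° − 37.63° = 142.4°, so θ = 18.81° or 71.19°.
The larger angle is 71.19°.

71.2°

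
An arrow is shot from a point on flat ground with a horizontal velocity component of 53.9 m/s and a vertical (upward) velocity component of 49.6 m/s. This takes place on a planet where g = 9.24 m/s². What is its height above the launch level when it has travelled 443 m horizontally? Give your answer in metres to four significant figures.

At x = 443 m, t = x/vₓ = 443/53.90 = 8.219 s.
Height: y = v_y0 t − ½ g t² = 49.60 × 8.219 − 4.620 × 8.219² = 407.7 − 312.1 = 95.57 m.

95.57 m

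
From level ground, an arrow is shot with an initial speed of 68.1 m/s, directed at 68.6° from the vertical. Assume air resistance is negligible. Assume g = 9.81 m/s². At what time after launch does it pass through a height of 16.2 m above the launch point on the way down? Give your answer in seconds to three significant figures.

4.30 s

vₓ = 68.10 sin 68.6° = 63.40 m/s; v_y0 = 68.10 cos 68.6° = 24.85 m/s.
Require v_y0 t − ½ g t² = 16.2, i.e. 4.905 t² − 24.85 t + 16.2 = 0.
Quadratic formula: t = (24.85 ± √299.58) / 9.81 = (24.85 ± 17.31) / 9.81 → t = 0.7686 s or 4.297 s.
The descending-branch root is 4.297 s.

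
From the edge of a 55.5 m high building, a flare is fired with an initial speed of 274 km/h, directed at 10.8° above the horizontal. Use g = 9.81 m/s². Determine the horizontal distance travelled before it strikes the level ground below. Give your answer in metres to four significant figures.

Convert: 274 km/h = 274/3.6 = 76.11 m/s.
Resolve: vₓ = 76.11 cos 10.8° = 74.76 m/s and v_y0 = 76.11 sin 10.8° = 14.26 m/s.
The projectile lands when y = 55.5 + (14.26) t − ½·9.81·t² = 0. Positive root: t = (14.26 + √(14.26² + 2·9.81·55.5)) / 9.81 = (14.26 + 35.95) / 9.81 = 5.118 s.
Horizontal distance: R = vₓ t = 74.76 × 5.118 = 382.7 m.

382.7 m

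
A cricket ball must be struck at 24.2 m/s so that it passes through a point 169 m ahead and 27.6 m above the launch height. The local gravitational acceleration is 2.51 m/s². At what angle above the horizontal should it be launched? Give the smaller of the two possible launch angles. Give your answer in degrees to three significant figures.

35.2°

Trajectory: y = x tanθ − g x² (1 + tan²θ)/(2v₀²). With x = 169, y = 27.6, v₀ = 24.2, g = 2.51:
61.20 tan²θ − 169 tanθ + (88.80) = 0.
tanθ = [169 ± √(169² − 4 × 61.20 × (88.80))] / (2 × 61.20) = (169 ± 82.58) / 122.4, giving tanθ = 0.7060 or 2.055.
θ = 35.22° or 64.05°; the smaller is 35.22°.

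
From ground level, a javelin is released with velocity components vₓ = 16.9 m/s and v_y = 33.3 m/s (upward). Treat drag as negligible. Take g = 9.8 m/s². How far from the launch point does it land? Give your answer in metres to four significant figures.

Flight time T = 2 v_y0 / g = 6.796 s.
Range: R = vₓ T = 16.90 × 6.796 = 114.9 m.

114.9 m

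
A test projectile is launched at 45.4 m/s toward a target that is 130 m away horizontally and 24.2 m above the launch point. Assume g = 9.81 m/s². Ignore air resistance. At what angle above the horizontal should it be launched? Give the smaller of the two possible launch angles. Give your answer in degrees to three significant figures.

31.4°

Trajectory: y = x tanθ − g x² (1 + tan²θ)/(2v₀²). With x = 130, y = 24.2, v₀ = 45.4, g = 9.81:
40.22 tan²θ − 130 tanθ + (64.42) = 0.
tanθ = [130 ± √(130² − 4 × 40.22 × (64.42))] / (2 × 40.22) = (130 ± 80.85) / 80.43, giving tanθ = 0.6110 or 2.621.
θ = 31.43° or 69.12°; the smaller is 31.43°.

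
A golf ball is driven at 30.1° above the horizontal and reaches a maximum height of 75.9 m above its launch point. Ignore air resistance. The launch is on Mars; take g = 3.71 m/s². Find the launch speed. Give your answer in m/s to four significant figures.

At the peak v_y = 0, so v_y0 = √(2gH) = √(2 × 3.71 × 75.9) = 23.73 m/s.
v_y0 = v₀ sin θ ⇒ v₀ = 23.73 / sin 30.1° = 47.32 m/s.

47.32 m/s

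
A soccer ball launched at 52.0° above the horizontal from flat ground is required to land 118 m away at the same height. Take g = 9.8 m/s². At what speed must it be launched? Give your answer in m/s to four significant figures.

Level-ground range: R = v₀² sin(2θ)/g, so v₀ = √(gR / sin 2θ).
v₀ = √(9.80 × 118 / sin 104.0°) = √(1156 / 0.9703) = √1191.8 = 34.52 m/s.

34.52 m/s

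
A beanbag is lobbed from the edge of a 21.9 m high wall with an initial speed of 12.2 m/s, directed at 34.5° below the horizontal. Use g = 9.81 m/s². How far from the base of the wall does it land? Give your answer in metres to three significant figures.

15.3 m

Resolve: vₓ = 12.20 cos 34.5° = 10.05 m/s and v_y0 = −6.910 m/s (downward).
The projectile lands when y = 21.9 + (−6.910) t − ½·9.81·t² = 0. Positive root: t = (−6.910 + √(6.910² + 2·9.81·21.9)) / 9.81 = (−6.910 + 21.85) / 9.81 = 1.523 s.
Horizontal distance: R = vₓ t = 10.05 × 1.523 = 15.31 m.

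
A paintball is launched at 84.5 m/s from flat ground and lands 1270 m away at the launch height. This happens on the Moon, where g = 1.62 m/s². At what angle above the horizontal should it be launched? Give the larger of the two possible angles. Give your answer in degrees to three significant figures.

81.6°

From R = (v₀²/g) sin 2θ: sin 2θ = 1.62 × 1270 / 7140.2 = 0.2881.
2θ = 16.75° or 180° − 16.75° = 163.3°, so θ = 8.373° or 81.63°.
The larger angle is 81.63°.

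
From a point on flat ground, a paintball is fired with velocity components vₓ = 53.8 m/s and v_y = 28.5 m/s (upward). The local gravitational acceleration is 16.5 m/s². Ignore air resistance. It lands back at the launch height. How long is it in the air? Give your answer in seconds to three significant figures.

Time of flight on level ground: T = 2 v_y0 / g = 2 × 28.50 / 16.5 = 3.455 s.

3.45 s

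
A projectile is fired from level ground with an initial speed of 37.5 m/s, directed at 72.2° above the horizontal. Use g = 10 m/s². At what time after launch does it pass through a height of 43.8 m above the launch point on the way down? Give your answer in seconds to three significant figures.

Horizontal component vₓ = 37.50 cos 72.2° = 11.46 m/s; vertical v_y0 = 37.50 sin 72.2° = 35.70 m/s.
Require v_y0 t − ½ g t² = 43.8, i.e. 5.000 t² − 35.70 t + 43.8 = 0.
Quadratic formula: t = (35.70 ± √398.84) / 10.0 = (35.70 ± 19.97) / 10.0 → t = 1.573 s or 5.568 s.
The descending-branch root is 5.568 s.

5.57 s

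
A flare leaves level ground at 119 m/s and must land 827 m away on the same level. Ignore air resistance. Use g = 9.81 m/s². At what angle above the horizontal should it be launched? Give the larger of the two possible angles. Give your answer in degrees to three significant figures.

72.5°

From R = (v₀²/g) sin 2θ: sin 2θ = 9.81 × 827 / 14161 = 0.5729.
2θ = 34.95° or 180° − 34.95° = 145.0°, so θ = 17.48° or 72.52°.
The larger angle is 72.52°.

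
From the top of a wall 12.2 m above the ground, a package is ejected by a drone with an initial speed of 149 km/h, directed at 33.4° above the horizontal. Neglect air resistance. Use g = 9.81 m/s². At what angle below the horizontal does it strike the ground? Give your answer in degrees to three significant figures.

38.6°

Convert: 149 km/h = 149/3.6 = 41.39 m/s.
vₓ = 41.39 cos 33.4° = 34.55 m/s; v_y0 = 41.39 sin 33.4° = 22.78 m/s.
Vertical motion (up positive, ground at y = 0): 4.905 t² − (22.78) t − 12.2 = 0, so t = (22.78 + √(22.78² + 2·9.81·12.2)) / 9.81 = (22.78 + 27.54) / 9.81 = 5.130 s.
At impact: v_y = v_y0 − g t = −27.54 m/s; vₓ = 34.55 m/s.
Angle below horizontal: arctan(|v_y|/vₓ) = arctan(27.54/34.55) = 38.56°.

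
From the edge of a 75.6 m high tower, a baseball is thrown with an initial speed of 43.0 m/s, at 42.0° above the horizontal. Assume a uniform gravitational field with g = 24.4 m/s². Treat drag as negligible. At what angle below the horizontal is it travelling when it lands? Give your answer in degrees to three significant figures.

Resolve: vₓ = 43.00 cos 42.0° = 31.96 m/s and v_y0 = 43.00 sin 42.0° = 28.77 m/s.
The projectile lands when y = 75.6 + (28.77) t − ½·24.4·t² = 0. Positive root: t = (28.77 + √(28.77² + 2·24.4·75.6)) / 24.4 = (28.77 + 67.21) / 24.4 = 3.934 s.
At impact: v_y = v_y0 − g t = −67.21 m/s; vₓ = 31.96 m/s.
Angle below horizontal: arctan(|v_y|/vₓ) = arctan(67.21/31.96) = 64.57°.

64.6°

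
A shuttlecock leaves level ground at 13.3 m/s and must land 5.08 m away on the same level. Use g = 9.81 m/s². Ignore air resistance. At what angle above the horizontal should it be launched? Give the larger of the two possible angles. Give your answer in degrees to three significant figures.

81.8°

From R = (v₀²/g) sin 2θ: sin 2θ = 9.81 × 5.08 / 176.89 = 0.2817.
2θ = 16.36° or 180° − 16.36° = 163.6°, so θ = 8.182° or 81.82°.
The larger angle is 81.82°.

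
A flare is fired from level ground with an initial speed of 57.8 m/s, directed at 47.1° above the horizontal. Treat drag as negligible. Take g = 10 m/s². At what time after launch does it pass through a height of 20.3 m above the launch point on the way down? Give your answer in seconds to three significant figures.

Components: vₓ = 57.80 cos 47.1° = 39.35 m/s, v_y0 = 57.80 sin 47.1° = 42.34 m/s.
Height y(t) = 42.34 t − 5.000 t² = 20.3 gives 5.000 t² − 42.34 t + 20.3 = 0.
Quadratic formula: t = (42.34 ± √1386.8) / 10.0 = (42.34 ± 37.24) / 10.0 → t = 0.5102 s or 7.958 s.
The descending-branch root is 7.958 s.

7.96 s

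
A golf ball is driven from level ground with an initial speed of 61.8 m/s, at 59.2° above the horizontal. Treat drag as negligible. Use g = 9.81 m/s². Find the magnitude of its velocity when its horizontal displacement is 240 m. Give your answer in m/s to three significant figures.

Horizontal component vₓ = 61.80 cos 59.2° = 31.64 m/s; vertical v_y0 = 61.80 sin 59.2° = 53.08 m/s.
x = vₓ t ⇒ t = 240/31.64 = 7.584 s.
Vertical velocity there: v_y = v_y0 − g t = 53.08 − 9.81 × 7.584 = −21.32 m/s.
Speed: √(vₓ² + v_y²) = √(31.64² + 21.32²) = 38.16 m/s.

38.2 m/s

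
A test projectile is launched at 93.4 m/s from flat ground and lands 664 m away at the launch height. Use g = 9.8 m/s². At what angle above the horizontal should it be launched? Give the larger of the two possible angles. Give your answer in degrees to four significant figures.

From R = (v₀²/g) sin 2θ: sin 2θ = 9.80 × 664 / 8723.6 = 0.7459.
2θ = 48.24° or 180° − 48.24° = 131.8°, so θ = 24.12° or 65.88°.
The larger angle is 65.88°.

65.88°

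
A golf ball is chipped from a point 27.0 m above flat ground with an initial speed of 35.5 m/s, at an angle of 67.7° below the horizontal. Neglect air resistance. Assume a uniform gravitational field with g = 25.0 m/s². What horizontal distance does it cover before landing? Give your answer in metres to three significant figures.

Components: vₓ = 35.50 cos 67.7° = 13.47 m/s, v_y0 = −32.84 m/s (downward).
The projectile lands when y = 27.0 + (−32.84) t − ½·25.0·t² = 0. Positive root: t = (−32.84 + √(32.84² + 2·25.0·27.0)) / 25.0 = (−32.84 + 49.28) / 25.0 = 0.6575 s.
Horizontal distance: R = vₓ t = 13.47 × 0.6575 = 8.857 m.

8.86 m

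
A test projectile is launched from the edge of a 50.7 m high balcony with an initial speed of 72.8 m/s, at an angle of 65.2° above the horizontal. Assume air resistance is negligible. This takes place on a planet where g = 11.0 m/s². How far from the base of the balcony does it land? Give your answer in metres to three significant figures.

389 m

Resolve: vₓ = 72.80 cos 65.2° = 30.54 m/s and v_y0 = 72.80 sin 65.2° = 66.09 m/s.
With up positive and y = 0 at the ground: y(t) = 50.7 + (66.09) t − 5.500 t². Setting y = 0 and taking the positive root: t = [66.09 + √(66.09² + 2·11.0·50.7)] / 11.0 = (66.09 + 74.05) / 11.0 = 12.74 s.
Horizontal distance: R = vₓ t = 30.54 × 12.74 = 389.0 m.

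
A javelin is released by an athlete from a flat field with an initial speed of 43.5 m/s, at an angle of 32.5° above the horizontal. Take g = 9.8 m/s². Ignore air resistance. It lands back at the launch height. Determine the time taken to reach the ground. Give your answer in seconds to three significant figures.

4.77 s

Components: vₓ = 43.50 cos 32.5° = 36.69 m/s, v_y0 = 43.50 sin 32.5° = 23.37 m/s.
It returns to y = 0 when t = 2 v_y0 / g = 2(23.37)/9.80 = 4.770 s.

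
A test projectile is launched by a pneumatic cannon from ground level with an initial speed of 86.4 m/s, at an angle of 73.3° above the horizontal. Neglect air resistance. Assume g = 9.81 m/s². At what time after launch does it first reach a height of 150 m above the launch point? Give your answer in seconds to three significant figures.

Components: vₓ = 86.40 cos 73.3° = 24.83 m/s, v_y0 = 86.40 sin 73.3° = 82.76 m/s.
Set y = v_y0 t − ½ g t² = 150: 4.905 t² − 82.76 t + 150 = 0.
Quadratic formula: t = (82.76 ± √3905.5) / 9.81 = (82.76 ± 62.49) / 9.81 → t = 2.065 s or 14.81 s.
The first (ascending) time is 2.065 s.

2.07 s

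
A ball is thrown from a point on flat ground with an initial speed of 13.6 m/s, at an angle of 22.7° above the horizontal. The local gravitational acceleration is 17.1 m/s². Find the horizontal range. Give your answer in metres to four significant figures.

Horizontal component vₓ = 13.60 cos 22.7° = 12.55 m/s; vertical v_y0 = 13.60 sin 22.7° = 5.248 m/s.
Time aloft: T = 2 v_y0 / g = 2 × 5.248 / 17.1 = 0.6138 s.
Range: R = vₓ T = 12.55 × 0.6138 = 7.702 m.

7.702 m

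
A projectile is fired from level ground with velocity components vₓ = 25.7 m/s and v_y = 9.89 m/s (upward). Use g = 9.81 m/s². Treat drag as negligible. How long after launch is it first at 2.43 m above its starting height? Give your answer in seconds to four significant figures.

Require v_y0 t − ½ g t² = 2.43, i.e. 4.905 t² − 9.890 t + 2.43 = 0.
t = [9.890 ± √(9.890² − 2·9.81·2.43)] / 9.81 = (9.890 ± 7.081) / 9.81, so t = 0.2864 s or t = 1.730 s.
The first (ascending) time is 0.2864 s.

0.2864 s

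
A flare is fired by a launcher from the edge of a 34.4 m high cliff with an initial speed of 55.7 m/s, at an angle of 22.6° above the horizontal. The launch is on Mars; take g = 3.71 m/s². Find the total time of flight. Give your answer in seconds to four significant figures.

vₓ = 55.70 cos 22.6° = 51.42 m/s; v_y0 = 55.70 sin 22.6° = 21.41 m/s.
Vertical motion (up positive, ground at y = 0): 1.855 t² − (21.41) t − 34.4 = 0, so t = (21.41 + √(21.41² + 2·3.71·34.4)) / 3.71 = (21.41 + 26.71) / 3.71 = 12.97 s.

12.97 s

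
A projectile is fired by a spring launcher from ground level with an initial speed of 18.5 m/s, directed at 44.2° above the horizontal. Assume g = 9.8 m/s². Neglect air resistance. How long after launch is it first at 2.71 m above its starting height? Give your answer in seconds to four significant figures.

0.2303 s

Resolve: vₓ = 18.50 cos 44.2° = 13.26 m/s and v_y0 = 18.50 sin 44.2° = 12.90 m/s.
Require v_y0 t − ½ g t² = 2.71, i.e. 4.900 t² − 12.90 t + 2.71 = 0.
t = [12.90 ± √(12.90² − 2·9.80·2.71)] / 9.80 = (12.90 ± 10.64) / 9.80, so t = 0.2303 s or t = 2.402 s.
The first (ascending) time is 0.2303 s.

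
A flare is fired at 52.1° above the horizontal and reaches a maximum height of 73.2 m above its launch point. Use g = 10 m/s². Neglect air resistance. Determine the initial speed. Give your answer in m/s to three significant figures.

48.5 m/s

At the peak v_y = 0, so v_y0 = √(2gH) = √(2 × 10.0 × 73.2) = 38.26 m/s.
v_y0 = v₀ sin θ ⇒ v₀ = 38.26 / sin 52.1° = 48.49 m/s.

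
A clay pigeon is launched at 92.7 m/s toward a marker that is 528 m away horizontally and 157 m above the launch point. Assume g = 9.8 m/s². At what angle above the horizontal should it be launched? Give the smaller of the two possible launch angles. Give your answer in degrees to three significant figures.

38.1°

Trajectory: y = x tanθ − g x² (1 + tan²θ)/(2v₀²). With x = 528, y = 157, v₀ = 92.7, g = 9.80:
159.0 tan²θ − 528 tanθ + (316.0) = 0.
tanθ = [528 ± √(528² − 4 × 159.0 × (316.0))] / (2 × 159.0) = (528 ± 279.1) / 317.9, giving tanθ = 0.7830 or 2.538.
θ = 38.06° or 68.50°; the smaller is 38.06°.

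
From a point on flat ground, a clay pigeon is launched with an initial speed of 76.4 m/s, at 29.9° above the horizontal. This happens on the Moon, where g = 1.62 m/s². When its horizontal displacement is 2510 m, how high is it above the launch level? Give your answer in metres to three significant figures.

280 m

Horizontal component vₓ = 76.40 cos 29.9° = 66.23 m/s; vertical v_y0 = 76.40 sin 29.9° = 38.08 m/s.
At x = 2510 m, t = x/vₓ = 2510/66.23 = 37.90 s.
Height: y = v_y0 t − ½ g t² = 38.08 × 37.90 − 0.8100 × 37.90² = 1443 − 1163 = 280.0 m.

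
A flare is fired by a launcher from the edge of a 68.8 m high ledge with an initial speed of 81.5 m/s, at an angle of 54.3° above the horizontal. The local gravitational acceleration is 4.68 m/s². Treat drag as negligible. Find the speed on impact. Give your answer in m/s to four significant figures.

85.36 m/s

Horizontal component vₓ = 81.50 cos 54.3° = 47.56 m/s; vertical v_y0 = 81.50 sin 54.3° = 66.18 m/s.
With up positive and y = 0 at the ground: y(t) = 68.8 + (66.18) t − 2.340 t². Setting y = 0 and taking the positive root: t = [66.18 + √(66.18² + 2·4.68·68.8)] / 4.68 = (66.18 + 70.88) / 4.68 = 29.29 s.
Vertical velocity at impact: v_y = v_y0 − g t = 66.18 − 4.68 × 29.29 = −70.88 m/s.
Speed: |v| = √(vₓ² + v_y²) = √(47.56² + 70.88²) = 85.36 m/s.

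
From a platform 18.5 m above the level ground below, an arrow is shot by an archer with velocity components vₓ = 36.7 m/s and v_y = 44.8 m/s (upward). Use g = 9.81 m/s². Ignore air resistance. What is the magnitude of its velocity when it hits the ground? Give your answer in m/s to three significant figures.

61.0 m/s

The projectile lands when y = 18.5 + (44.80) t − ½·9.81·t² = 0. Positive root: t = (44.80 + √(44.80² + 2·9.81·18.5)) / 9.81 = (44.80 + 48.68) / 9.81 = 9.529 s.
Vertical velocity at impact: v_y = v_y0 − g t = 44.80 − 9.81 × 9.529 = −48.68 m/s.
Speed: |v| = √(vₓ² + v_y²) = √(36.70² + 48.68²) = 60.97 m/s.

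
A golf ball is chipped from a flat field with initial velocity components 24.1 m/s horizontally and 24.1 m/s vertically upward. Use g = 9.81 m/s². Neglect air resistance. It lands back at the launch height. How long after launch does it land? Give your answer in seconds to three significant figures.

4.91 s

Time of flight on level ground: T = 2 v_y0 / g = 2 × 24.10 / 9.81 = 4.913 s.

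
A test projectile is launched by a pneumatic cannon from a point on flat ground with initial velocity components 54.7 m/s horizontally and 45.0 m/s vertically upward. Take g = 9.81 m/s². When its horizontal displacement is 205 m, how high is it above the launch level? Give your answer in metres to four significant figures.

x = vₓ t ⇒ t = 205/54.70 = 3.748 s.
Height: y = v_y0 t − ½ g t² = 45.00 × 3.748 − 4.905 × 3.748² = 168.6 − 68.89 = 99.75 m.

99.75 m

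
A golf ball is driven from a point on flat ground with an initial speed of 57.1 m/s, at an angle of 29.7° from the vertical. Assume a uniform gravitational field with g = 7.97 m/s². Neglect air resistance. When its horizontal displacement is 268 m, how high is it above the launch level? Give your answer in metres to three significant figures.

Resolve: vₓ = 57.10 sin 29.7° = 28.29 m/s and v_y0 = 57.10 cos 29.7° = 49.60 m/s.
Time to reach x = 268 m: t = x/vₓ = 268/28.29 = 9.473 s.
Height: y = v_y0 t − ½ g t² = 49.60 × 9.473 − 3.985 × 9.473² = 469.9 − 357.6 = 112.2 m.

112 m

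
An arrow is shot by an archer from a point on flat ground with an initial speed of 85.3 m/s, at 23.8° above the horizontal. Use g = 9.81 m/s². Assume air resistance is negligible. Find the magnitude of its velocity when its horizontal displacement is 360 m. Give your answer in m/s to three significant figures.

vₓ = 85.30 cos 23.8° = 78.05 m/s; v_y0 = 85.30 sin 23.8° = 34.42 m/s.
At x = 360 m, t = x/vₓ = 360/78.05 = 4.613 s.
Vertical velocity there: v_y = v_y0 − g t = 34.42 − 9.81 × 4.613 = −10.83 m/s.
Speed: √(vₓ² + v_y²) = √(78.05² + 10.83²) = 78.79 m/s.

78.8 m/s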